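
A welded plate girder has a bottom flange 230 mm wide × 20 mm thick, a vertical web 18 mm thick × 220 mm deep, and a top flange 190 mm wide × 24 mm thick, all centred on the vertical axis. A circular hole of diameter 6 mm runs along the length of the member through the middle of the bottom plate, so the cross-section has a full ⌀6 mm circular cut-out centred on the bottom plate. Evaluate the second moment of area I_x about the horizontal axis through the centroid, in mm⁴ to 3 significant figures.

I_x ≈ 1.50 × 10⁸ mm⁴

Break the section into simple shapes (no overlaps), measuring from the bottom-left corner of the bounding box.
Bottom plate: 230 × 20, A = 4 600 mm², y = 10 mm, Ī = 153 333 mm⁴.
Web plate: 18 × 220, A = 3 960 mm², y = 130 mm, Ī = 15 972 000 mm⁴.
Top plate: 190 × 24, A = 4 560 mm², y = 252 mm, Ī = 218 880 mm⁴.
Hole (subtracted): ⌀6, A = 28.274 mm², y = 10 mm, Ī = 63.617 mm⁴.
Centroid: ȳ = ΣA·y / ΣA = 130.59 mm.
Transfer each piece to the horizontal axis through the centroid using Ī + A·d² with d = y − 130.59:
  bottom plate: d = -120.59 mm → contributes +67 045 346 mm⁴
  web plate: d = -0.58914 mm → contributes +15 973 374 mm⁴
  top plate: d = 121.41 mm → contributes +67 435 997 mm⁴
  hole: d = -120.59 mm → contributes −411 222 mm⁴
Total I = 150 043 495 mm⁴.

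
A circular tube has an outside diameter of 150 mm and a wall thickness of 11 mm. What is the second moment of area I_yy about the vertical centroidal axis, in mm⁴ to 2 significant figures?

I_yy ≈ 1.2 × 10⁷ mm⁴

Break the section into simple shapes (no overlaps), measuring from the bottom-left corner of the bounding box.
Outer circle: ⌀150, A = 17 671 mm², x = 75 mm, Ī = 24 850 489 mm⁴.
Bore (subtracted): ⌀128, A = 12 868 mm², x = 75 mm, Ī = 13 176 795 mm⁴.
By symmetry the centroid is at mid-width, x̄ = 75 mm.
All pieces are centred on the vertical centroidal axis, so I = ΣĪ (holes subtracted) = 11 673 694 mm⁴.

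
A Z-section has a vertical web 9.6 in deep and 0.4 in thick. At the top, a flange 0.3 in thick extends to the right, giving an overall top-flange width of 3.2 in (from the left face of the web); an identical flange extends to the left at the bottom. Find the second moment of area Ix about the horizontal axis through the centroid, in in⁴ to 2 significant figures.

Ix ≈ 66 in⁴

Split into non-overlapping primitives; take the origin at the lower-left of the bounding box.
Web: 0.4 × 9.6, A = 3.84 in², y = 4.8 in, Ī = 29.49 in⁴.
Top flange (beyond web): 2.8 × 0.3, A = 0.84 in², y = 9.45 in, Ī = 0.0063 in⁴.
Bottom flange (beyond web): 2.8 × 0.3, A = 0.84 in², y = 0.15 in, Ī = 0.0063 in⁴.
Centroid: ȳ = ΣA·y / ΣA = 4.8 in.
Transfer each piece to the horizontal axis through the centroid using Ī + A·d² with d = y − 4.8:
  web: d = 0 in → contributes +29.49 in⁴
  top flange (beyond web): d = 4.65 in → contributes +18.17 in⁴
  bottom flange (beyond web): d = -4.65 in → contributes +18.17 in⁴
Total I = 65.83 in⁴.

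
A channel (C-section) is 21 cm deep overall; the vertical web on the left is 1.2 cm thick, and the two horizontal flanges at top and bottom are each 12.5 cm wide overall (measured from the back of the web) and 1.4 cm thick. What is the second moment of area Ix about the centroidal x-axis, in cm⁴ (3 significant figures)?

Ix ≈ 3970 cm⁴

Break the section into simple shapes (no overlaps), measuring from the bottom-left corner of the bounding box.
Web: 1.2 × 21, A = 25.2 cm², y = 10.5 cm, Ī = 926.1 cm⁴.
Top flange (beyond web): 11.3 × 1.4, A = 15.82 cm², y = 20.3 cm, Ī = 2.5839 cm⁴.
Bottom flange (beyond web): 11.3 × 1.4, A = 15.82 cm², y = 0.7 cm, Ī = 2.5839 cm⁴.
By symmetry the centroid is at mid-height, ȳ = 10.5 cm.
Transfer each piece to the centroidal x-axis using Ī + A·d² with d = y − 10.5:
  web: d = 0 cm → contributes +926.1 cm⁴
  top flange (beyond web): d = 9.8 cm → contributes +1521.9 cm⁴
  bottom flange (beyond web): d = -9.8 cm → contributes +1521.9 cm⁴
Total I = 3 970 cm⁴.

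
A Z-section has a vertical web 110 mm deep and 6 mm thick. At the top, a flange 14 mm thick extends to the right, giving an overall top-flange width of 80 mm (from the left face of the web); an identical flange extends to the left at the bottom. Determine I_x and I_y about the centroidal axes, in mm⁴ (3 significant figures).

Decompose the section into non-overlapping parts with the origin at the bottom-left of its bounding rectangle.
Web: 6 × 110, A = 660 mm², y = 55 mm, Ī = 665 500 mm⁴.
Top flange (beyond web): 74 × 14, A = 1 036 mm², y = 103 mm, Ī = 16 921 mm⁴.
Bottom flange (beyond web): 74 × 14, A = 1 036 mm², y = 7 mm, Ī = 16 921 mm⁴.
Centroid: ȳ = ΣA·y / ΣA = 55 mm.
Transfer each piece to the centroidal x-axis using Ī + A·d² with d = y − 55:
  web: d = 0 mm → contributes +665 500 mm⁴
  top flange (beyond web): d = 48 mm → contributes +2 403 865 mm⁴
  bottom flange (beyond web): d = -48 mm → contributes +2 403 865 mm⁴
Total I = 5 473 231 mm⁴.
For the y-axis: x̄ = 77 mm.
Repeating about the centroidal y-axis gives I_y = 4 262 703 mm⁴.

I_x ≈ 5.47 × 10⁶ mm⁴, I_y ≈ 4.26 × 10⁶ mm⁴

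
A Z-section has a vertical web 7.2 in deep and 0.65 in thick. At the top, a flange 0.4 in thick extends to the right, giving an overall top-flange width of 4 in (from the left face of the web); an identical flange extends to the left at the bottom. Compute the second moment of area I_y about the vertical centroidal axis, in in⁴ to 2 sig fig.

I_y ≈ 13 in⁴

Split into non-overlapping primitives; take the origin at the lower-left of the bounding box.
Web: 0.65 × 7.2, A = 4.68 in², x = 3.675 in, Ī = 0.1648 in⁴.
Top flange (beyond web): 3.35 × 0.4, A = 1.34 in², x = 5.675 in, Ī = 1.253 in⁴.
Bottom flange (beyond web): 3.35 × 0.4, A = 1.34 in², x = 1.675 in, Ī = 1.253 in⁴.
Centroid: x̄ = ΣA·x / ΣA = 3.675 in.
Transfer each piece to the vertical centroidal axis using Ī + A·d² with d = x − 3.675:
  web: d = 0 in → contributes +0.1648 in⁴
  top flange (beyond web): d = 2 in → contributes +6.613 in⁴
  bottom flange (beyond web): d = -2 in → contributes +6.613 in⁴
Total I = 13.39 in⁴.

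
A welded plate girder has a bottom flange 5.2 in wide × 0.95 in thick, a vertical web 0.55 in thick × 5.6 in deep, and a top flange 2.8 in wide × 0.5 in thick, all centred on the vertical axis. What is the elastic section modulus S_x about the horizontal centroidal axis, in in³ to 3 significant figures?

Decompose the section into non-overlapping parts with the origin at the bottom-left of its bounding rectangle.
Bottom plate: 5.2 × 0.95, A = 4.94 in², y = 0.475 in, Ī = 0.37153 in⁴.
Web plate: 0.55 × 5.6, A = 3.08 in², y = 3.75 in, Ī = 8.0491 in⁴.
Top plate: 2.8 × 0.5, A = 1.4 in², y = 6.8 in, Ī = 0.029167 in⁴.
Centroid: ȳ = ΣA·y / ΣA = 2.4858 in.
Transfer each piece to the horizontal centroidal axis using Ī + A·d² with d = y − 2.4858:
  bottom plate: d = -2.0108 in → contributes +20.346 in⁴
  web plate: d = 1.2642 in → contributes +12.971 in⁴
  top plate: d = 4.3142 in → contributes +26.086 in⁴
Total I = 59.403 in⁴.
Extreme fibre distance c = 4.5642 in; S = I/c = 13.015 in³.

S_x ≈ 13.0 in³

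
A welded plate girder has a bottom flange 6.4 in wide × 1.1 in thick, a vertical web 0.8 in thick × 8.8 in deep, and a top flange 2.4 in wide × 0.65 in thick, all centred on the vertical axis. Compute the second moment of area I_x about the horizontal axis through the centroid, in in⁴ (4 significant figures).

Treat the section as a set of non-overlapping primitives; coordinates are from the bounding-box lower-left.
Bottom plate: 6.4 × 1.1, A = 7.04 in², y = 0.55 in, Ī = 0.709867 in⁴.
Web plate: 0.8 × 8.8, A = 7.04 in², y = 5.5 in, Ī = 45.4315 in⁴.
Top plate: 2.4 × 0.65, A = 1.56 in², y = 10.225 in, Ī = 0.054925 in⁴.
Centroid: ȳ = ΣA·y / ΣA = 3.74316 in.
Transfer each piece to the horizontal axis through the centroid using Ī + A·d² with d = y − 3.74316:
  bottom plate: d = -3.19316 in → contributes +72.4915 in⁴
  web plate: d = 1.75684 in → contributes +67.1604 in⁴
  top plate: d = 6.48184 in → contributes +65.5972 in⁴
Total I = 205.249 in⁴.

I_x ≈ 205.2 in⁴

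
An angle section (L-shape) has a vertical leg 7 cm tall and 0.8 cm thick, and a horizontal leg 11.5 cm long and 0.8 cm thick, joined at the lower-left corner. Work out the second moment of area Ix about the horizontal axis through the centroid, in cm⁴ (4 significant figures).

Ix ≈ 55.86 cm⁴

Break the section into simple shapes (no overlaps), measuring from the bottom-left corner of the bounding box.
Vertical leg: 0.8 × 7, A = 5.6 cm², y = 3.5 cm, Ī = 22.8667 cm⁴.
Horizontal leg (remainder): 10.7 × 0.8, A = 8.56 cm², y = 0.4 cm, Ī = 0.456533 cm⁴.
Centroid: ȳ = ΣA·y / ΣA = 1.62599 cm.
Transfer each piece to the horizontal axis through the centroid using Ī + A·d² with d = y − 1.62599:
  vertical leg: d = 1.87401 cm → contributes +42.5334 cm⁴
  horizontal leg (remainder): d = -1.22599 cm → contributes +13.3226 cm⁴
Total I = 55.856 cm⁴.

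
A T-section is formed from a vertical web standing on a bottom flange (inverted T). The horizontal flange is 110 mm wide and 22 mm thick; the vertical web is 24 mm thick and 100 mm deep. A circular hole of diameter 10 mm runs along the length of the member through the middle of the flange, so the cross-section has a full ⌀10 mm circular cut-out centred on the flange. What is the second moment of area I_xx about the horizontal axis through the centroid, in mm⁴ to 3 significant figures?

I_xx ≈ 6.51 × 10⁶ mm⁴

Break the section into simple shapes (no overlaps), measuring from the bottom-left corner of the bounding box.
Flange: 110 × 22, A = 2 420 mm², y = 11 mm, Ī = 97 607 mm⁴.
Web: 24 × 100, A = 2 400 mm², y = 72 mm, Ī = 2 000 000 mm⁴.
Hole (subtracted): ⌀10, A = 78.54 mm², y = 11 mm, Ī = 490.87 mm⁴.
Centroid: ȳ = ΣA·y / ΣA = 41.877 mm.
Transfer each piece to the horizontal axis through the centroid using Ī + A·d² with d = y − 41.877:
  flange: d = -30.877 mm → contributes +2 404 743 mm⁴
  web: d = 30.123 mm → contributes +4 177 811 mm⁴
  hole: d = -30.877 mm → contributes −75 368 mm⁴
Total I = 6 507 187 mm⁴.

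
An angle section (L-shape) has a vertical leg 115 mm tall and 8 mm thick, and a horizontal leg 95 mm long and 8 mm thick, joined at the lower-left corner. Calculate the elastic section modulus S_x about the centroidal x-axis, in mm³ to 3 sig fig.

S_x ≈ 2.67 × 10⁴ mm³

Decompose the section into non-overlapping parts with the origin at the bottom-left of its bounding rectangle.
Vertical leg: 8 × 115, A = 920 mm², y = 57.5 mm, Ī = 1 013 917 mm⁴.
Horizontal leg (remainder): 87 × 8, A = 696 mm², y = 4 mm, Ī = 3 712 mm⁴.
Centroid: ȳ = ΣA·y / ΣA = 34.458 mm.
Transfer each piece to the centroidal x-axis using Ī + A·d² with d = y − 34.458:
  vertical leg: d = 23.042 mm → contributes +1 502 379 mm⁴
  horizontal leg (remainder): d = -30.458 mm → contributes +649 381 mm⁴
Total I = 2 151 760 mm⁴.
Extreme fibre distance c = 80.542 mm; S = I/c = 26 716 mm³.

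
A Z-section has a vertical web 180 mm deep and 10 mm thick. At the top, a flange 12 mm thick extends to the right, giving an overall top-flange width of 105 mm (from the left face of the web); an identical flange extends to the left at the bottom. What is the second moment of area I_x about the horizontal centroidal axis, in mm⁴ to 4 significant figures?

Decompose the section into non-overlapping parts with the origin at the bottom-left of its bounding rectangle.
Web: 10 × 180, A = 1 800 mm², y = 90 mm, Ī = 4 860 000 mm⁴.
Top flange (beyond web): 95 × 12, A = 1 140 mm², y = 174 mm, Ī = 13 680 mm⁴.
Bottom flange (beyond web): 95 × 12, A = 1 140 mm², y = 6 mm, Ī = 13 680 mm⁴.
Centroid: ȳ = ΣA·y / ΣA = 90 mm.
Transfer each piece to the horizontal centroidal axis using Ī + A·d² with d = y − 90:
  web: d = 0 mm → contributes +4 860 000 mm⁴
  top flange (beyond web): d = 84 mm → contributes +8 057 520 mm⁴
  bottom flange (beyond web): d = -84 mm → contributes +8 057 520 mm⁴
Total I = 20 975 040 mm⁴.

I_x ≈ 2.098 × 10⁷ mm⁴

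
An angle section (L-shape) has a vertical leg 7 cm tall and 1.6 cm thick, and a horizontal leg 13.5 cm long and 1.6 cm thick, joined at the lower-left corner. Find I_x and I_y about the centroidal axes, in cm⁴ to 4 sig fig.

Treat the section as a set of non-overlapping primitives; coordinates are from the bounding-box lower-left.
Vertical leg: 1.6 × 7, A = 11.2 cm², y = 3.5 cm, Ī = 45.7333 cm⁴.
Horizontal leg (remainder): 11.9 × 1.6, A = 19.04 cm², y = 0.8 cm, Ī = 4.06187 cm⁴.
Centroid: ȳ = ΣA·y / ΣA = 1.8 cm.
Transfer each piece to the centroidal x-axis using Ī + A·d² with d = y − 1.8:
  vertical leg: d = 1.7 cm → contributes +78.1013 cm⁴
  horizontal leg (remainder): d = -1 cm → contributes +23.1019 cm⁴
Total I = 101.203 cm⁴.
For the y-axis: x̄ = 5.05 cm.
Repeating about the centroidal y-axis gives I_y = 548.377 cm⁴.

I_x ≈ 101.2 cm⁴, I_y ≈ 548.4 cm⁴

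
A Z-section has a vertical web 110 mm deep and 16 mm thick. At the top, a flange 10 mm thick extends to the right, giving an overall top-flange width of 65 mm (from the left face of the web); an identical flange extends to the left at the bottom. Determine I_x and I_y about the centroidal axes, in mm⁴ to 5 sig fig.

I_x ≈ 4.2328 × 10⁶ mm⁴, I_y ≈ 1.2688 × 10⁶ mm⁴

Break the section into simple shapes (no overlaps), measuring from the bottom-left corner of the bounding box.
Web: 16 × 110, A = 1 760 mm², y = 55 mm, Ī = 1 774 667 mm⁴.
Top flange (beyond web): 49 × 10, A = 490 mm², y = 105 mm, Ī = 4083.333 mm⁴.
Bottom flange (beyond web): 49 × 10, A = 490 mm², y = 5 mm, Ī = 4083.333 mm⁴.
Centroid: ȳ = ΣA·y / ΣA = 55 mm.
Transfer each piece to the centroidal x-axis using Ī + A·d² with d = y − 55:
  web: d = 0 mm → contributes +1 774 667 mm⁴
  top flange (beyond web): d = 50 mm → contributes +1 229 083 mm⁴
  bottom flange (beyond web): d = -50 mm → contributes +1 229 083 mm⁴
Total I = 4 232 833 mm⁴.
For the y-axis: x̄ = 57 mm.
Repeating about the centroidal y-axis gives I_y = 1 268 753 mm⁴.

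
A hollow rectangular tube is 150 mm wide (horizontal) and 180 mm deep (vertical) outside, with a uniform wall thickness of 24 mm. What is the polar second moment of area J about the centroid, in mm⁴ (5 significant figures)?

Decompose the section into non-overlapping parts with the origin at the bottom-left of its bounding rectangle.
Outer rectangle: 150 × 180, A = 27 000 mm², y = 90 mm, Ī = 72 900 000 mm⁴.
Inner void (subtracted): 102 × 132, A = 13 464 mm², y = 90 mm, Ī = 19 549 728 mm⁴.
By symmetry the centroid is at mid-height, ȳ = 90 mm.
All pieces are centred on the centroidal x-axis, so I = ΣĪ (holes subtracted) = 53 350 272 mm⁴.
Repeating about the centroidal y-axis gives I_y = 38 951 712 mm⁴.
Polar second moment: J = I_x + I_y = 92 301 984 mm⁴.

J ≈ 9.2302 × 10⁷ mm⁴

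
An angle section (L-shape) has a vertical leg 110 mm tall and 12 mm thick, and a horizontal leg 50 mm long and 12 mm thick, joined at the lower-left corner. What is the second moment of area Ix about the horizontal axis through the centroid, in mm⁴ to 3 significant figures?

Ix ≈ 2.15 × 10⁶ mm⁴

Treat the section as a set of non-overlapping primitives; coordinates are from the bounding-box lower-left.
Vertical leg: 12 × 110, A = 1 320 mm², y = 55 mm, Ī = 1 331 000 mm⁴.
Horizontal leg (remainder): 38 × 12, A = 456 mm², y = 6 mm, Ī = 5 472 mm⁴.
Centroid: ȳ = ΣA·y / ΣA = 42.419 mm.
Transfer each piece to the horizontal axis through the centroid using Ī + A·d² with d = y − 42.419:
  vertical leg: d = 12.581 mm → contributes +1 539 934 mm⁴
  horizontal leg (remainder): d = -36.419 mm → contributes +610 282 mm⁴
Total I = 2 150 216 mm⁴.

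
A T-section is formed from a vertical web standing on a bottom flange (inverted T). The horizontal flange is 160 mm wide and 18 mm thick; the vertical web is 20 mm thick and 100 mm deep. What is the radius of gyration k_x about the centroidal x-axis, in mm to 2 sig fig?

k_x ≈ 35 mm

Decompose the section into non-overlapping parts with the origin at the bottom-left of its bounding rectangle.
Flange: 160 × 18, A = 2 880 mm², y = 9 mm, Ī = 77 760 mm⁴.
Web: 20 × 100, A = 2 000 mm², y = 68 mm, Ī = 1 666 667 mm⁴.
Centroid: ȳ = ΣA·y / ΣA = 33.18 mm.
Transfer each piece to the centroidal x-axis using Ī + A·d² with d = y − 33.18:
  flange: d = -24.18 mm → contributes +1 761 662 mm⁴
  web: d = 34.82 mm → contributes +4 091 486 mm⁴
Total I = 5 853 148 mm⁴.
Radius of gyration: k = √(I/A) = √(5 853 148 / 4 880) = 34.63 mm.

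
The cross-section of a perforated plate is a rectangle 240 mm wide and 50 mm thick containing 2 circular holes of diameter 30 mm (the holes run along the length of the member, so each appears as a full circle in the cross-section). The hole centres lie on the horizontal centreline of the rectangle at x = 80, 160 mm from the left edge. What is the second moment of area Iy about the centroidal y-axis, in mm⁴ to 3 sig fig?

Break the section into simple shapes (no overlaps), measuring from the bottom-left corner of the bounding box.
Plate: 240 × 50, A = 12 000 mm², x = 120 mm, Ī = 57 600 000 mm⁴.
Hole 1 (subtracted): ⌀30, A = 706.86 mm², x = 80 mm, Ī = 39 761 mm⁴.
Hole 2 (subtracted): ⌀30, A = 706.86 mm², x = 160 mm, Ī = 39 761 mm⁴.
By symmetry the centroid is at mid-width, x̄ = 120 mm.
Transfer each piece to the centroidal y-axis using Ī + A·d² with d = x − 120:
  plate: d = 0 mm → contributes +57 600 000 mm⁴
  hole 1: d = -40 mm → contributes −1 170 734 mm⁴
  hole 2: d = 40 mm → contributes −1 170 734 mm⁴
Total I = 55 258 532 mm⁴.

Iy ≈ 5.53 × 10⁷ mm⁴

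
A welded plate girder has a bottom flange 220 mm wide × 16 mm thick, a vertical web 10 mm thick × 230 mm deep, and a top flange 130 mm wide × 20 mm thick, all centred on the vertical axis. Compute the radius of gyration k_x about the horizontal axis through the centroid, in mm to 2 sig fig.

Split into non-overlapping primitives; take the origin at the lower-left of the bounding box.
Bottom plate: 220 × 16, A = 3 520 mm², y = 8 mm, Ī = 75 093 mm⁴.
Web plate: 10 × 230, A = 2 300 mm², y = 131 mm, Ī = 10 139 167 mm⁴.
Top plate: 130 × 20, A = 2 600 mm², y = 256 mm, Ī = 86 667 mm⁴.
Centroid: ȳ = ΣA·y / ΣA = 118.2 mm.
Transfer each piece to the horizontal axis through the centroid using Ī + A·d² with d = y − 118.2:
  bottom plate: d = -110.2 mm → contributes +42 805 162 mm⁴
  web plate: d = 12.82 mm → contributes +10 517 286 mm⁴
  top plate: d = 137.8 mm → contributes +49 473 311 mm⁴
Total I = 102 795 759 mm⁴.
Radius of gyration: k = √(I/A) = √(102 795 759 / 8 420) = 110.5 mm.

k_x ≈ 110 mm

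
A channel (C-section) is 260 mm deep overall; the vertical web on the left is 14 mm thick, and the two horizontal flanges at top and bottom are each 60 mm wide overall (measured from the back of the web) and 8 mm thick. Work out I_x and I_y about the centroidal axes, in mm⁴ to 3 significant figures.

Treat the section as a set of non-overlapping primitives; coordinates are from the bounding-box lower-left.
Web: 14 × 260, A = 3 640 mm², y = 130 mm, Ī = 20 505 333 mm⁴.
Top flange (beyond web): 46 × 8, A = 368 mm², y = 256 mm, Ī = 1962.7 mm⁴.
Bottom flange (beyond web): 46 × 8, A = 368 mm², y = 4 mm, Ī = 1962.7 mm⁴.
By symmetry the centroid is at mid-height, ȳ = 130 mm.
Transfer each piece to the centroidal x-axis using Ī + A·d² with d = y − 130:
  web: d = 0 mm → contributes +20 505 333 mm⁴
  top flange (beyond web): d = 126 mm → contributes +5 844 331 mm⁴
  bottom flange (beyond web): d = -126 mm → contributes +5 844 331 mm⁴
Total I = 32 193 995 mm⁴.
For the y-axis: x̄ = 12.046 mm.
Repeating about the centroidal y-axis gives I_y = 740 226 mm⁴.

I_x ≈ 3.22 × 10⁷ mm⁴, I_y ≈ 7.40 × 10⁵ mm⁴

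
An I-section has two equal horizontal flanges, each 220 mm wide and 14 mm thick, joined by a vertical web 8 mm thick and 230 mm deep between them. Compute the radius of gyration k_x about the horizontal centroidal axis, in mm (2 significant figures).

Treat the section as a set of non-overlapping primitives; coordinates are from the bounding-box lower-left.
Bottom flange: 220 × 14, A = 3 080 mm², y = 7 mm, Ī = 50 307 mm⁴.
Web: 8 × 230, A = 1 840 mm², y = 129 mm, Ī = 8 111 333 mm⁴.
Top flange: 220 × 14, A = 3 080 mm², y = 251 mm, Ī = 50 307 mm⁴.
By symmetry the centroid is at mid-height, ȳ = 129 mm.
Transfer each piece to the horizontal centroidal axis using Ī + A·d² with d = y − 129:
  bottom flange: d = -122 mm → contributes +45 893 027 mm⁴
  web: d = 0 mm → contributes +8 111 333 mm⁴
  top flange: d = 122 mm → contributes +45 893 027 mm⁴
Total I = 99 897 387 mm⁴.
Radius of gyration: k = √(I/A) = √(99 897 387 / 8 000) = 111.7 mm.

k_x ≈ 110 mm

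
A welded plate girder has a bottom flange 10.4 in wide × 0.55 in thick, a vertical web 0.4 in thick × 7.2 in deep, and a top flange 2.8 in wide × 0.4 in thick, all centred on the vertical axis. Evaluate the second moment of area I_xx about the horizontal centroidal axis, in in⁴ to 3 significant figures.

Treat the section as a set of non-overlapping primitives; coordinates are from the bounding-box lower-left.
Bottom plate: 10.4 × 0.55, A = 5.72 in², y = 0.275 in, Ī = 0.14419 in⁴.
Web plate: 0.4 × 7.2, A = 2.88 in², y = 4.15 in, Ī = 12.442 in⁴.
Top plate: 2.8 × 0.4, A = 1.12 in², y = 7.95 in, Ī = 0.014933 in⁴.
Centroid: ȳ = ΣA·y / ΣA = 2.3075 in.
Transfer each piece to the horizontal centroidal axis using Ī + A·d² with d = y − 2.3075:
  bottom plate: d = -2.0325 in → contributes +23.774 in⁴
  web plate: d = 1.8425 in → contributes +22.219 in⁴
  top plate: d = 5.6425 in → contributes +35.673 in⁴
Total I = 81.666 in⁴.

I_xx ≈ 81.7 in⁴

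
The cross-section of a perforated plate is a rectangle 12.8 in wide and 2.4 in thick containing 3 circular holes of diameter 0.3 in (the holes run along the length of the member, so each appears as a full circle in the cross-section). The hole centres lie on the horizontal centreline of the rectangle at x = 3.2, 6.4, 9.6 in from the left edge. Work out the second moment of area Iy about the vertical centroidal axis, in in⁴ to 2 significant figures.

Break the section into simple shapes (no overlaps), measuring from the bottom-left corner of the bounding box.
Plate: 12.8 × 2.4, A = 30.72 in², x = 6.4 in, Ī = 419.4 in⁴.
Hole 1 (subtracted): ⌀0.3, A = 0.07069 in², x = 3.2 in, Ī = 0.0003976 in⁴.
Hole 2 (subtracted): ⌀0.3, A = 0.07069 in², x = 6.4 in, Ī = 0.0003976 in⁴.
Hole 3 (subtracted): ⌀0.3, A = 0.07069 in², x = 9.6 in, Ī = 0.0003976 in⁴.
By symmetry the centroid is at mid-width, x̄ = 6.4 in.
Transfer each piece to the vertical centroidal axis using Ī + A·d² with d = x − 6.4:
  plate: d = 0 in → contributes +419.4 in⁴
  hole 1: d = -3.2 in → contributes −0.7242 in⁴
  hole 2: d = 0 in → contributes −0.0003976 in⁴
  hole 3: d = 3.2 in → contributes −0.7242 in⁴
Total I = 418 in⁴.

Iy ≈ 420 in⁴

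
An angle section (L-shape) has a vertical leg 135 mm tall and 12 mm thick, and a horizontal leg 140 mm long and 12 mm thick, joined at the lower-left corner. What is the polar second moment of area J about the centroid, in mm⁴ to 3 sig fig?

Break the section into simple shapes (no overlaps), measuring from the bottom-left corner of the bounding box.
Vertical leg: 12 × 135, A = 1 620 mm², y = 67.5 mm, Ī = 2 460 375 mm⁴.
Horizontal leg (remainder): 128 × 12, A = 1 536 mm², y = 6 mm, Ī = 18 432 mm⁴.
Centroid: ȳ = ΣA·y / ΣA = 37.568 mm.
Transfer each piece to the centroidal x-axis using Ī + A·d² with d = y − 37.568:
  vertical leg: d = 29.932 mm → contributes +3 911 730 mm⁴
  horizontal leg (remainder): d = -31.568 mm → contributes +1 549 158 mm⁴
Total I = 5 460 888 mm⁴.
For the y-axis: x̄ = 40.068 mm.
Repeating about the centroidal y-axis gives I_y = 5 979 953 mm⁴.
Polar second moment: J = I_x + I_y = 11 440 841 mm⁴.

J ≈ 1.14 × 10⁷ mm⁴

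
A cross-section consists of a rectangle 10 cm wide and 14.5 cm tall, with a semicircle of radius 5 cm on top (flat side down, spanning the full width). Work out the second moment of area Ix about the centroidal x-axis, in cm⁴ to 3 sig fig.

Treat the section as a set of non-overlapping primitives; coordinates are from the bounding-box lower-left.
Rectangular body: 10 × 14.5, A = 145 cm², y = 7.25 cm, Ī = 2540.5 cm⁴.
Semicircular cap: semicircle r = 5, A = 39.27 cm², y = 16.622 cm, Ī = 68.598 cm⁴.
Centroid: ȳ = ΣA·y / ΣA = 9.2473 cm.
Transfer each piece to the centroidal x-axis using Ī + A·d² with d = y − 9.2473:
  rectangular body: d = -1.9973 cm → contributes +3118.9 cm⁴
  semicircular cap: d = 7.3748 cm → contributes +2204.4 cm⁴
Total I = 5323.3 cm⁴.

Ix ≈ 5320 cm⁴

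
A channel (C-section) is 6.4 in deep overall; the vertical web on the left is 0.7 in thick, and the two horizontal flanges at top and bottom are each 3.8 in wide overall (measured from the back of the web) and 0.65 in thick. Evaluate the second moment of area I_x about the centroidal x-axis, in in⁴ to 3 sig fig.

Break the section into simple shapes (no overlaps), measuring from the bottom-left corner of the bounding box.
Web: 0.7 × 6.4, A = 4.48 in², y = 3.2 in, Ī = 15.292 in⁴.
Top flange (beyond web): 3.1 × 0.65, A = 2.015 in², y = 6.075 in, Ī = 0.070945 in⁴.
Bottom flange (beyond web): 3.1 × 0.65, A = 2.015 in², y = 0.325 in, Ī = 0.070945 in⁴.
By symmetry the centroid is at mid-height, ȳ = 3.2 in.
Transfer each piece to the centroidal x-axis using Ī + A·d² with d = y − 3.2:
  web: d = 0 in → contributes +15.292 in⁴
  top flange (beyond web): d = 2.875 in → contributes +16.726 in⁴
  bottom flange (beyond web): d = -2.875 in → contributes +16.726 in⁴
Total I = 48.744 in⁴.

I_x ≈ 48.7 in⁴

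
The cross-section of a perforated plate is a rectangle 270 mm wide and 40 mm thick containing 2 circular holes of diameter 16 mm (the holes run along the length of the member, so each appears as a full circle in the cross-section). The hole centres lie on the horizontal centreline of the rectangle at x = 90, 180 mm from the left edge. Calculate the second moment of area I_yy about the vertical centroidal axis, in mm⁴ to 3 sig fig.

Decompose the section into non-overlapping parts with the origin at the bottom-left of its bounding rectangle.
Plate: 270 × 40, A = 10 800 mm², x = 135 mm, Ī = 65 610 000 mm⁴.
Hole 1 (subtracted): ⌀16, A = 201.06 mm², x = 90 mm, Ī = 3 217 mm⁴.
Hole 2 (subtracted): ⌀16, A = 201.06 mm², x = 180 mm, Ī = 3 217 mm⁴.
By symmetry the centroid is at mid-width, x̄ = 135 mm.
Transfer each piece to the vertical centroidal axis using Ī + A·d² with d = x − 135:
  plate: d = 0 mm → contributes +65 610 000 mm⁴
  hole 1: d = -45 mm → contributes −410 367 mm⁴
  hole 2: d = 45 mm → contributes −410 367 mm⁴
Total I = 64 789 265 mm⁴.

I_yy ≈ 6.48 × 10⁷ mm⁴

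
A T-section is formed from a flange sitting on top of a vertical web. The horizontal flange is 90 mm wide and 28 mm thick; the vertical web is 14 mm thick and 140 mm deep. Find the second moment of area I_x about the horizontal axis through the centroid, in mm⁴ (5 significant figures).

I_x ≈ 1.1145 × 10⁷ mm⁴

Break the section into simple shapes (no overlaps), measuring from the bottom-left corner of the bounding box.
Flange: 90 × 28, A = 2 520 mm², y = 154 mm, Ī = 164 640 mm⁴.
Web: 14 × 140, A = 1 960 mm², y = 70 mm, Ī = 3 201 333 mm⁴.
Centroid: ȳ = ΣA·y / ΣA = 117.25 mm.
Transfer each piece to the horizontal axis through the centroid using Ī + A·d² with d = y − 117.25:
  flange: d = 36.75 mm → contributes +3 568 058 mm⁴
  web: d = -47.25 mm → contributes +7 577 156 mm⁴
Total I = 11 145 213 mm⁴.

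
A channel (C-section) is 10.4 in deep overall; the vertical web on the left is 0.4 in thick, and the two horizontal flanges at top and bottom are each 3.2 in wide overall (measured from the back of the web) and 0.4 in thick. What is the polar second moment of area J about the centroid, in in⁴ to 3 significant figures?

J ≈ 98.8 in⁴

Break the section into simple shapes (no overlaps), measuring from the bottom-left corner of the bounding box.
Web: 0.4 × 10.4, A = 4.16 in², y = 5.2 in, Ī = 37.495 in⁴.
Top flange (beyond web): 2.8 × 0.4, A = 1.12 in², y = 10.2 in, Ī = 0.014933 in⁴.
Bottom flange (beyond web): 2.8 × 0.4, A = 1.12 in², y = 0.2 in, Ī = 0.014933 in⁴.
By symmetry the centroid is at mid-height, ȳ = 5.2 in.
Transfer each piece to the centroidal x-axis using Ī + A·d² with d = y − 5.2:
  web: d = 0 in → contributes +37.495 in⁴
  top flange (beyond web): d = 5 in → contributes +28.015 in⁴
  bottom flange (beyond web): d = -5 in → contributes +28.015 in⁴
Total I = 93.525 in⁴.
For the y-axis: x̄ = 0.76 in.
Repeating about the centroidal y-axis gives I_y = 5.2463 in⁴.
Polar second moment: J = I_x + I_y = 98.772 in⁴.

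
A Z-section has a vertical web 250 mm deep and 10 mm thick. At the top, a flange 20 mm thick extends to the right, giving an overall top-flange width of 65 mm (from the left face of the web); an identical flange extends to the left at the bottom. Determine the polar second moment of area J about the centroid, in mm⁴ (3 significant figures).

Decompose the section into non-overlapping parts with the origin at the bottom-left of its bounding rectangle.
Web: 10 × 250, A = 2 500 mm², y = 125 mm, Ī = 13 020 833 mm⁴.
Top flange (beyond web): 55 × 20, A = 1 100 mm², y = 240 mm, Ī = 36 667 mm⁴.
Bottom flange (beyond web): 55 × 20, A = 1 100 mm², y = 10 mm, Ī = 36 667 mm⁴.
Centroid: ȳ = ΣA·y / ΣA = 125 mm.
Transfer each piece to the centroidal x-axis using Ī + A·d² with d = y − 125:
  web: d = 0 mm → contributes +13 020 833 mm⁴
  top flange (beyond web): d = 115 mm → contributes +14 584 167 mm⁴
  bottom flange (beyond web): d = -115 mm → contributes +14 584 167 mm⁴
Total I = 42 189 167 mm⁴.
For the y-axis: x̄ = 60 mm.
Repeating about the centroidal y-axis gives I_y = 2 899 167 mm⁴.
Polar second moment: J = I_x + I_y = 45 088 333 mm⁴.

J ≈ 4.51 × 10⁷ mm⁴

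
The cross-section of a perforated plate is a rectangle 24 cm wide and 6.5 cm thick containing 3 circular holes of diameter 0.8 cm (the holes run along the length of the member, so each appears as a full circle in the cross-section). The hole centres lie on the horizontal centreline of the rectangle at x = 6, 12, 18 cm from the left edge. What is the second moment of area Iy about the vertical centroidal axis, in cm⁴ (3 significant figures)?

Iy ≈ 7450 cm⁴

Treat the section as a set of non-overlapping primitives; coordinates are from the bounding-box lower-left.
Plate: 24 × 6.5, A = 156 cm², x = 12 cm, Ī = 7 488 cm⁴.
Hole 1 (subtracted): ⌀0.8, A = 0.50265 cm², x = 6 cm, Ī = 0.020106 cm⁴.
Hole 2 (subtracted): ⌀0.8, A = 0.50265 cm², x = 12 cm, Ī = 0.020106 cm⁴.
Hole 3 (subtracted): ⌀0.8, A = 0.50265 cm², x = 18 cm, Ī = 0.020106 cm⁴.
By symmetry the centroid is at mid-width, x̄ = 12 cm.
Transfer each piece to the vertical centroidal axis using Ī + A·d² with d = x − 12:
  plate: d = 0 cm → contributes +7 488 cm⁴
  hole 1: d = -6 cm → contributes −18.116 cm⁴
  hole 2: d = 0 cm → contributes −0.020106 cm⁴
  hole 3: d = 6 cm → contributes −18.116 cm⁴
Total I = 7451.7 cm⁴.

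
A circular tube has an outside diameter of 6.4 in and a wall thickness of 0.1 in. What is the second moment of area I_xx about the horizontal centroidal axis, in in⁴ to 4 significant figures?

I_xx ≈ 9.822 in⁴

Treat the section as a set of non-overlapping primitives; coordinates are from the bounding-box lower-left.
Outer circle: ⌀6.4, A = 32.1699 in², y = 3.2 in, Ī = 82.355 in⁴.
Bore (subtracted): ⌀6.2, A = 30.1907 in², y = 3.2 in, Ī = 72.5332 in⁴.
By symmetry the centroid is at mid-height, ȳ = 3.2 in.
All pieces are centred on the horizontal centroidal axis, so I = ΣĪ (holes subtracted) = 9.8218 in⁴.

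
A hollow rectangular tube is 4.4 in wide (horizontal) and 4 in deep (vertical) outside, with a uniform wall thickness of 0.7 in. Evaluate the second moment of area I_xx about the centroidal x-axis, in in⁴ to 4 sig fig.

I_xx ≈ 19.07 in⁴

Decompose the section into non-overlapping parts with the origin at the bottom-left of its bounding rectangle.
Outer rectangle: 4.4 × 4, A = 17.6 in², y = 2 in, Ī = 23.4667 in⁴.
Inner void (subtracted): 3 × 2.6, A = 7.8 in², y = 2 in, Ī = 4.394 in⁴.
By symmetry the centroid is at mid-height, ȳ = 2 in.
All pieces are centred on the centroidal x-axis, so I = ΣĪ (holes subtracted) = 19.0727 in⁴.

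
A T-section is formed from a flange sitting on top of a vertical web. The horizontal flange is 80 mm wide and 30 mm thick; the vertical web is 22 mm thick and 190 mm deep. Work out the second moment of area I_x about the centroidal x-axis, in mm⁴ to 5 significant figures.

I_x ≈ 3.1203 × 10⁷ mm⁴

Break the section into simple shapes (no overlaps), measuring from the bottom-left corner of the bounding box.
Flange: 80 × 30, A = 2 400 mm², y = 205 mm, Ī = 180 000 mm⁴.
Web: 22 × 190, A = 4 180 mm², y = 95 mm, Ī = 12 574 833 mm⁴.
Centroid: ȳ = ΣA·y / ΣA = 135.1216 mm.
Transfer each piece to the centroidal x-axis using Ī + A·d² with d = y − 135.1216:
  flange: d = 69.87842 mm → contributes +11 899 184 mm⁴
  web: d = -40.12158 mm → contributes +19 303 552 mm⁴
Total I = 31 202 736 mm⁴.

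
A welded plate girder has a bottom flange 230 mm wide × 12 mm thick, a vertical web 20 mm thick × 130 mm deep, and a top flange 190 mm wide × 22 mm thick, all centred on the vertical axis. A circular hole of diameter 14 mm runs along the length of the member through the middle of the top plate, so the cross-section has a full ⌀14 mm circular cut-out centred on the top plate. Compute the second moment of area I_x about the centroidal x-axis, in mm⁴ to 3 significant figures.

I_x ≈ 3.97 × 10⁷ mm⁴

Treat the section as a set of non-overlapping primitives; coordinates are from the bounding-box lower-left.
Bottom plate: 230 × 12, A = 2 760 mm², y = 6 mm, Ī = 33 120 mm⁴.
Web plate: 20 × 130, A = 2 600 mm², y = 77 mm, Ī = 3 661 667 mm⁴.
Top plate: 190 × 22, A = 4 180 mm², y = 153 mm, Ī = 168 593 mm⁴.
Hole (subtracted): ⌀14, A = 153.94 mm², y = 153 mm, Ī = 1885.7 mm⁴.
Centroid: ȳ = ΣA·y / ΣA = 88.722 mm.
Transfer each piece to the centroidal x-axis using Ī + A·d² with d = y − 88.722:
  bottom plate: d = -82.722 mm → contributes +18 919 473 mm⁴
  web plate: d = -11.722 mm → contributes +4 018 903 mm⁴
  top plate: d = 64.278 mm → contributes +17 439 093 mm⁴
  hole: d = 64.278 mm → contributes −637 911 mm⁴
Total I = 39 739 557 mm⁴.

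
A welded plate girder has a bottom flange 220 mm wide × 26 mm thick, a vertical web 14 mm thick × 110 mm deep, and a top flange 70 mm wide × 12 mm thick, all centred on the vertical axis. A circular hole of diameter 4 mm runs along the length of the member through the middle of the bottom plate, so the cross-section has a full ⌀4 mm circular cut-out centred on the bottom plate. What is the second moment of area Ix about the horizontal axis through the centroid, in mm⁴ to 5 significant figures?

Break the section into simple shapes (no overlaps), measuring from the bottom-left corner of the bounding box.
Bottom plate: 220 × 26, A = 5 720 mm², y = 13 mm, Ī = 322226.7 mm⁴.
Web plate: 14 × 110, A = 1 540 mm², y = 81 mm, Ī = 1 552 833 mm⁴.
Top plate: 70 × 12, A = 840 mm², y = 142 mm, Ī = 10 080 mm⁴.
Hole (subtracted): ⌀4, A = 12.56637 mm², y = 13 mm, Ī = 12.56637 mm⁴.
Centroid: ȳ = ΣA·y / ΣA = 39.34705 mm.
Transfer each piece to the horizontal axis through the centroid using Ī + A·d² with d = y − 39.34705:
  bottom plate: d = -26.34705 mm → contributes +4 292 861 mm⁴
  web plate: d = 41.65295 mm → contributes +4 224 685 mm⁴
  top plate: d = 102.653 mm → contributes +8 861 688 mm⁴
  hole: d = -26.34705 mm → contributes −8735.725 mm⁴
Total I = 17 370 498 mm⁴.

Ix ≈ 1.7370 × 10⁷ mm⁴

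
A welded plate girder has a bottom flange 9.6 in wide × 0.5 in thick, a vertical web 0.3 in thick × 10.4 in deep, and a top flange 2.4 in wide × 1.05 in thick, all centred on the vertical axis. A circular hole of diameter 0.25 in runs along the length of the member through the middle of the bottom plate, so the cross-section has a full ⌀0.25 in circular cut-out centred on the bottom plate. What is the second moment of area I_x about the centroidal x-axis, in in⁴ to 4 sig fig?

Treat the section as a set of non-overlapping primitives; coordinates are from the bounding-box lower-left.
Bottom plate: 9.6 × 0.5, A = 4.8 in², y = 0.25 in, Ī = 0.1 in⁴.
Web plate: 0.3 × 10.4, A = 3.12 in², y = 5.7 in, Ī = 28.1216 in⁴.
Top plate: 2.4 × 1.05, A = 2.52 in², y = 11.425 in, Ī = 0.231525 in⁴.
Hole (subtracted): ⌀0.25, A = 0.0490874 in², y = 0.25 in, Ī = 0.000191748 in⁴.
Centroid: ȳ = ΣA·y / ΣA = 4.59659 in.
Transfer each piece to the centroidal x-axis using Ī + A·d² with d = y − 4.59659:
  bottom plate: d = -4.34659 in → contributes +90.7855 in⁴
  web plate: d = 1.10341 in → contributes +31.9203 in⁴
  top plate: d = 6.82841 in → contributes +117.732 in⁴
  hole: d = -4.34659 in → contributes −0.927591 in⁴
Total I = 239.51 in⁴.

I_x ≈ 239.5 in⁴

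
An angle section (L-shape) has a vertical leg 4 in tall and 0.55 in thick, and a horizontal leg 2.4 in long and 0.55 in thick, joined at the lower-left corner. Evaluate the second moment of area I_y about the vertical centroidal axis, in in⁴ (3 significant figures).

Decompose the section into non-overlapping parts with the origin at the bottom-left of its bounding rectangle.
Vertical leg: 0.55 × 4, A = 2.2 in², x = 0.275 in, Ī = 0.055458 in⁴.
Horizontal leg (remainder): 1.85 × 0.55, A = 1.0175 in², x = 1.475 in, Ī = 0.2902 in⁴.
Centroid: x̄ = ΣA·x / ΣA = 0.65449 in.
Transfer each piece to the vertical centroidal axis using Ī + A·d² with d = x − 0.65449:
  vertical leg: d = -0.37949 in → contributes +0.37228 in⁴
  horizontal leg (remainder): d = 0.82051 in → contributes +0.97522 in⁴
Total I = 1.3475 in⁴.

I_y ≈ 1.35 in⁴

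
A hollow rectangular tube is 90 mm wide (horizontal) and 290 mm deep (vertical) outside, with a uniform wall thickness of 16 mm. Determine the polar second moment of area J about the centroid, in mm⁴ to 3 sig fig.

Break the section into simple shapes (no overlaps), measuring from the bottom-left corner of the bounding box.
Outer rectangle: 90 × 290, A = 26 100 mm², y = 145 mm, Ī = 182 917 500 mm⁴.
Inner void (subtracted): 58 × 258, A = 14 964 mm², y = 145 mm, Ī = 83 005 308 mm⁴.
By symmetry the centroid is at mid-height, ȳ = 145 mm.
All pieces are centred on the centroidal x-axis, so I = ΣĪ (holes subtracted) = 99 912 192 mm⁴.
Repeating about the centroidal y-axis gives I_y = 13 422 592 mm⁴.
Polar second moment: J = I_x + I_y = 113 334 784 mm⁴.

J ≈ 1.13 × 10⁸ mm⁴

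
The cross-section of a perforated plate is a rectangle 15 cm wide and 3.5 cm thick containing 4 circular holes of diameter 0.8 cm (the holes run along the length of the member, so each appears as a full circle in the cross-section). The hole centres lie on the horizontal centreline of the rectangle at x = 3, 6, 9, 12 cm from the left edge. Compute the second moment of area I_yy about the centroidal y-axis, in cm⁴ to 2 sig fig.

I_yy ≈ 960 cm⁴

Break the section into simple shapes (no overlaps), measuring from the bottom-left corner of the bounding box.
Plate: 15 × 3.5, A = 52.5 cm², x = 7.5 cm, Ī = 984.4 cm⁴.
Hole 1 (subtracted): ⌀0.8, A = 0.5027 cm², x = 3 cm, Ī = 0.02011 cm⁴.
Hole 2 (subtracted): ⌀0.8, A = 0.5027 cm², x = 6 cm, Ī = 0.02011 cm⁴.
Hole 3 (subtracted): ⌀0.8, A = 0.5027 cm², x = 9 cm, Ī = 0.02011 cm⁴.
Hole 4 (subtracted): ⌀0.8, A = 0.5027 cm², x = 12 cm, Ī = 0.02011 cm⁴.
By symmetry the centroid is at mid-width, x̄ = 7.5 cm.
Transfer each piece to the centroidal y-axis using Ī + A·d² with d = x − 7.5:
  plate: d = 0 cm → contributes +984.4 cm⁴
  hole 1: d = -4.5 cm → contributes −10.2 cm⁴
  hole 2: d = -1.5 cm → contributes −1.151 cm⁴
  hole 3: d = 1.5 cm → contributes −1.151 cm⁴
  hole 4: d = 4.5 cm → contributes −10.2 cm⁴
Total I = 961.7 cm⁴.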